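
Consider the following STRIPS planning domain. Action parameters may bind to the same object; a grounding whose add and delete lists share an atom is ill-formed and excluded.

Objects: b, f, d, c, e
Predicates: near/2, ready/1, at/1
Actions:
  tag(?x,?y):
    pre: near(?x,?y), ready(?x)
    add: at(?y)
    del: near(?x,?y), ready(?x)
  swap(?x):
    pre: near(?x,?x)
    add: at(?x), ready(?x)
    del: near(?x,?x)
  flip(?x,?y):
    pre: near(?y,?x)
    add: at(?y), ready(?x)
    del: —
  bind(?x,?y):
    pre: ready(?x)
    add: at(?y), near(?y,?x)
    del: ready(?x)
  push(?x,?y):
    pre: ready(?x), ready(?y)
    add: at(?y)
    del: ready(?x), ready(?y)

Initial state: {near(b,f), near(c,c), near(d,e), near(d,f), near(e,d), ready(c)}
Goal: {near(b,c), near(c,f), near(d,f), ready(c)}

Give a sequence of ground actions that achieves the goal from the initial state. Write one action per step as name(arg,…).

flip(f,b); bind(f,c); bind(c,b); swap(c)

1. flip(f,b)  →  {at(b), near(b,f), near(c,c), near(d,e), near(d,f), near(e,d), ready(c), ready(f)}
2. bind(f,c)  →  {at(b), at(c), near(b,f), near(c,c), near(c,f), near(d,e), near(d,f), near(e,d), ready(c)}
3. bind(c,b)  →  {at(b), at(c), near(b,c), near(b,f), near(c,c), near(c,f), near(d,e), near(d,f), near(e,d)}
4. swap(c)  →  {at(b), at(c), near(b,c), near(b,f), near(c,f), near(d,e), near(d,f), near(e,d), ready(c)}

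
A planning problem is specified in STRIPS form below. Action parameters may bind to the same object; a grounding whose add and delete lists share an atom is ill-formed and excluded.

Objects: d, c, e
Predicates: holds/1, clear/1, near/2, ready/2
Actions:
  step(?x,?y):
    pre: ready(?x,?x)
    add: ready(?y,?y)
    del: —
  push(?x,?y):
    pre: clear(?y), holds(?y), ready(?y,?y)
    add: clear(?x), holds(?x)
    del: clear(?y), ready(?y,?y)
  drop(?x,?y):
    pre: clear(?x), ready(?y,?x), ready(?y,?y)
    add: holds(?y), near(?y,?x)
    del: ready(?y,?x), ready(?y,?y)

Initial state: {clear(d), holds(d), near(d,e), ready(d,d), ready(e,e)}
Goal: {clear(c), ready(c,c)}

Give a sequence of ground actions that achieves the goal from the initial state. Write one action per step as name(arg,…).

1. step(d,c)  →  {clear(d), holds(d), near(d,e), ready(c,c), ready(d,d), ready(e,e)}
2. push(c,d)  →  {clear(c), holds(c), holds(d), near(d,e), ready(c,c), ready(e,e)}

step(d,c); push(c,d)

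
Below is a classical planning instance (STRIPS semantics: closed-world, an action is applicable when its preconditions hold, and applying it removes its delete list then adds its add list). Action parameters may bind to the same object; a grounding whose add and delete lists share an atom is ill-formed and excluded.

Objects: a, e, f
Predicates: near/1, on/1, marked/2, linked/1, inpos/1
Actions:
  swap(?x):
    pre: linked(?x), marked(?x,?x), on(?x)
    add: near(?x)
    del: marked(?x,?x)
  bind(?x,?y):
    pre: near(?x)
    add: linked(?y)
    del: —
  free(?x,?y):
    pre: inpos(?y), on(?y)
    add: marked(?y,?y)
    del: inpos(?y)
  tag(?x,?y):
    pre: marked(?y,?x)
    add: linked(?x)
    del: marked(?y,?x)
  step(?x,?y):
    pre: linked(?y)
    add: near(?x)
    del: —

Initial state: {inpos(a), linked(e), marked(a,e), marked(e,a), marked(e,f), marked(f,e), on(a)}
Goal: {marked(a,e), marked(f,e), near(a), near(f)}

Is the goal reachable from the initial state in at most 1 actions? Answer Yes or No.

No

1. step(a,e)  →  {inpos(a), linked(e), marked(a,e), marked(e,a), marked(e,f), marked(f,e), near(a), on(a)}
2. step(f,e)  →  {inpos(a), linked(e), marked(a,e), marked(e,a), marked(e,f), marked(f,e), near(a), near(f), on(a)}
optimal plan length = 2; 2 > 1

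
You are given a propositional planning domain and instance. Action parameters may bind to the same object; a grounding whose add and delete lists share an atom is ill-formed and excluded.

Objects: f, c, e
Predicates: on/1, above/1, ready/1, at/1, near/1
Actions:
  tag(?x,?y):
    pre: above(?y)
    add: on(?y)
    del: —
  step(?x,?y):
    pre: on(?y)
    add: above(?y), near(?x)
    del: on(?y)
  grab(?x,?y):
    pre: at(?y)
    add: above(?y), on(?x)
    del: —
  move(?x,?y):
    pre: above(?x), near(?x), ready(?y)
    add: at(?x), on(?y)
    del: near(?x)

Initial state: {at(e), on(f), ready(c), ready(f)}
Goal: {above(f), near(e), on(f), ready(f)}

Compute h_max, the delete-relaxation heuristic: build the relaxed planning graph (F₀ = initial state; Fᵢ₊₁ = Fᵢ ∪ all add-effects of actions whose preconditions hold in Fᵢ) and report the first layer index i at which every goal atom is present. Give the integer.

F0 = init (4 atoms)
F1 = F0 ∪ {above(e), above(f), near(c), near(e), near(f), on(c), on(e)}  (11 atoms)
goal ⊆ F1  ⇒  h_max = 1

1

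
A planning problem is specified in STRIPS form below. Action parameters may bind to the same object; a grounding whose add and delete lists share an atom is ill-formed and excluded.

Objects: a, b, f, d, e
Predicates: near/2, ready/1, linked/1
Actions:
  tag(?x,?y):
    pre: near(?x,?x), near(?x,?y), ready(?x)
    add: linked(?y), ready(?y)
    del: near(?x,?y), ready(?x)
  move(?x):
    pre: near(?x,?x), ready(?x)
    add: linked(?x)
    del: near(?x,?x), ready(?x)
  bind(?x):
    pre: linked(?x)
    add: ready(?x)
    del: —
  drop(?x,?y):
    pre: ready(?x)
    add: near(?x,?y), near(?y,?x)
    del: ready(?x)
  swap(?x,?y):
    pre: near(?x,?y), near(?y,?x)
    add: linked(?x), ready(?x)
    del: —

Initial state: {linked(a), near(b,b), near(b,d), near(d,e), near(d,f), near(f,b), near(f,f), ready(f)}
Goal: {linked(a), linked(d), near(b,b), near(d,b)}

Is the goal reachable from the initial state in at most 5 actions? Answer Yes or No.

1. tag(f,b)  →  {linked(a), linked(b), near(b,b), near(b,d), near(d,e), near(d,f), near(f,f), ready(b)}
2. tag(b,d)  →  {linked(a), linked(b), linked(d), near(b,b), near(d,e), near(d,f), near(f,f), ready(d)}
3. drop(d,b)  →  {linked(a), linked(b), linked(d), near(b,b), near(b,d), near(d,b), near(d,e), near(d,f), near(f,f)}
optimal plan length = 3; 3 ≤ 5

Yes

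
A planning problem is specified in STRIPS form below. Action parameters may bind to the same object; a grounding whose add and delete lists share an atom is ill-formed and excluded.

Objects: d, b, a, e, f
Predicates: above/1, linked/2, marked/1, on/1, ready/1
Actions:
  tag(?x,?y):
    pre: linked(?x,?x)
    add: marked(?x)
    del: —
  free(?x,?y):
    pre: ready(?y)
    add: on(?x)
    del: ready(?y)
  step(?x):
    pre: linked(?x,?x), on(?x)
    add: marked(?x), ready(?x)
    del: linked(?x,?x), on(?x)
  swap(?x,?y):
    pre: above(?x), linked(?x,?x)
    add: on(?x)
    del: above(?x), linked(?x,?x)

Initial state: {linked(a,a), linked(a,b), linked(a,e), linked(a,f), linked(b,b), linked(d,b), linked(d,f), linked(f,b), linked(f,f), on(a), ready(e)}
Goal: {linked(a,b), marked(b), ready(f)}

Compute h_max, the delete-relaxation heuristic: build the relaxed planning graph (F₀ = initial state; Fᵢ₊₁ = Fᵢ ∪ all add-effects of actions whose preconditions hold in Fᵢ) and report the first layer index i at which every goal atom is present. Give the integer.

F0 = init (11 atoms)
F1 = F0 ∪ {marked(a), marked(b), marked(f), on(b), on(d), on(e), on(f), ready(a)}  (19 atoms)
F2 = F1 ∪ {ready(b), ready(f)}  (21 atoms)
goal ⊆ F2  ⇒  h_max = 2

2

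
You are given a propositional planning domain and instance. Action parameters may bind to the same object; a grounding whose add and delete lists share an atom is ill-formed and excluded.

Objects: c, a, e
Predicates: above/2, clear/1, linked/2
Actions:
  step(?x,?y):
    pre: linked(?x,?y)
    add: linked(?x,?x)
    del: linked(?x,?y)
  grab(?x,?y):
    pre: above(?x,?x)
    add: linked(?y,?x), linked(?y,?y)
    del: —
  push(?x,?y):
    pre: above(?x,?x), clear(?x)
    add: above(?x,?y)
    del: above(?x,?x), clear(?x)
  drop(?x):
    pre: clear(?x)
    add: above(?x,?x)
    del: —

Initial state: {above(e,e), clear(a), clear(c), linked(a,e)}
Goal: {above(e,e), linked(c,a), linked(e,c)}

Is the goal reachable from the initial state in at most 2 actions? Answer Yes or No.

1. drop(c)  →  {above(c,c), above(e,e), clear(a), clear(c), linked(a,e)}
2. grab(c,e)  →  {above(c,c), above(e,e), clear(a), clear(c), linked(a,e), linked(e,c), linked(e,e)}
3. drop(a)  →  {above(a,a), above(c,c), above(e,e), clear(a), clear(c), linked(a,e), linked(e,c), linked(e,e)}
4. grab(a,c)  →  {above(a,a), above(c,c), above(e,e), clear(a), clear(c), linked(a,e), linked(c,a), linked(c,c), linked(e,c), linked(e,e)}
optimal plan length = 4; 4 > 2

No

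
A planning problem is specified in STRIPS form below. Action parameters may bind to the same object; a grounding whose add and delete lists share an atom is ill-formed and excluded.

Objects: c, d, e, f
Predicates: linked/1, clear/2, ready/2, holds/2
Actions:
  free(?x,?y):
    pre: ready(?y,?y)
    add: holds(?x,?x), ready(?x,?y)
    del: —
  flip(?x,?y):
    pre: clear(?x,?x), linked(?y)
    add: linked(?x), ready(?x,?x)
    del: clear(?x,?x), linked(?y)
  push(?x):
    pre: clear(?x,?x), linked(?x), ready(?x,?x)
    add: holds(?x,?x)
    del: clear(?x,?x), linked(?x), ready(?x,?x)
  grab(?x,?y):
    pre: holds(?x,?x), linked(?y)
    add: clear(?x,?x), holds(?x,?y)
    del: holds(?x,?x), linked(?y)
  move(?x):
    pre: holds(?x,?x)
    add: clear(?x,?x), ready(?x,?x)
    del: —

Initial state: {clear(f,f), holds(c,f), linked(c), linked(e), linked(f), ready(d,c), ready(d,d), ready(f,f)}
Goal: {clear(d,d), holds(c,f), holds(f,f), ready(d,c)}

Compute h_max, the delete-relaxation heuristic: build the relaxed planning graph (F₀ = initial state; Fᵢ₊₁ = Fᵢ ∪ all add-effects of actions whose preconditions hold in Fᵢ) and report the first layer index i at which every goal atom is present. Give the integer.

F0 = init (8 atoms)
F1 = F0 ∪ {holds(c,c), holds(d,d), holds(e,e), holds(f,f), ready(c,d), ready(c,f), ready(d,f), ready(e,d), ready(e,f), ready(f,d)}  (18 atoms)
F2 = F1 ∪ {clear(c,c), clear(d,d), clear(e,e), holds(c,e), holds(d,c), holds(d,e), holds(d,f), holds(e,c), holds(e,f), holds(f,c), holds(f,e), ready(c,c), ready(e,e)}  (31 atoms)
goal ⊆ F2  ⇒  h_max = 2

2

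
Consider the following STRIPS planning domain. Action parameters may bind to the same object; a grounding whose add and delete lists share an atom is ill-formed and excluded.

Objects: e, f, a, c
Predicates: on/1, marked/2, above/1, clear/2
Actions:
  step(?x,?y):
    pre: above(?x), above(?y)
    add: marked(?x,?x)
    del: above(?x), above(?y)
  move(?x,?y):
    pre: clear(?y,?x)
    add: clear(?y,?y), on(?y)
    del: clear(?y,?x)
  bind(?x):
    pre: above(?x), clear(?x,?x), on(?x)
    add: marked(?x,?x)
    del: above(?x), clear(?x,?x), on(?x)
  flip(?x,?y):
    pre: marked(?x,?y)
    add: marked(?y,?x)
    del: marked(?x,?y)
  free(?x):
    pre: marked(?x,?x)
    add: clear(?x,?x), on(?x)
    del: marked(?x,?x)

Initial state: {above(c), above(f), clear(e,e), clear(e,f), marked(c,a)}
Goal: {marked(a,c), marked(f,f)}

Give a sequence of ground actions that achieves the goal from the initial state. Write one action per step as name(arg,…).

1. step(f,f)  →  {above(c), clear(e,e), clear(e,f), marked(c,a), marked(f,f)}
2. flip(c,a)  →  {above(c), clear(e,e), clear(e,f), marked(a,c), marked(f,f)}

step(f,f); flip(c,a)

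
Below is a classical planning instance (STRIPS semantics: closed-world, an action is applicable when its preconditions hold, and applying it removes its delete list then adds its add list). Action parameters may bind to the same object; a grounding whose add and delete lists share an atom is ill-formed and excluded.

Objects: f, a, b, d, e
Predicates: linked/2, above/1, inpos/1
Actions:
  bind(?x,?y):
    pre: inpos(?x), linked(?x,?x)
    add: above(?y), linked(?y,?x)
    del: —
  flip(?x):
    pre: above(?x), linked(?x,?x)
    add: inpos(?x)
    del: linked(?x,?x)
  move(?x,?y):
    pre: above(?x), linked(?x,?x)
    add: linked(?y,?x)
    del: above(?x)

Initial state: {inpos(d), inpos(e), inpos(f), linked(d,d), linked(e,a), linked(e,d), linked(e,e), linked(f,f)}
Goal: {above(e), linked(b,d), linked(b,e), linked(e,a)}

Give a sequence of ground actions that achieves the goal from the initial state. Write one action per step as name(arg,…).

bind(f,e); bind(d,b); bind(e,b)

1. bind(f,e)  →  {above(e), inpos(d), inpos(e), inpos(f), linked(d,d), linked(e,a), linked(e,d), linked(e,e), linked(e,f), linked(f,f)}
2. bind(d,b)  →  {above(b), above(e), inpos(d), inpos(e), inpos(f), linked(b,d), linked(d,d), linked(e,a), linked(e,d), linked(e,e), linked(e,f), linked(f,f)}
3. bind(e,b)  →  {above(b), above(e), inpos(d), inpos(e), inpos(f), linked(b,d), linked(b,e), linked(d,d), linked(e,a), linked(e,d), linked(e,e), linked(e,f), linked(f,f)}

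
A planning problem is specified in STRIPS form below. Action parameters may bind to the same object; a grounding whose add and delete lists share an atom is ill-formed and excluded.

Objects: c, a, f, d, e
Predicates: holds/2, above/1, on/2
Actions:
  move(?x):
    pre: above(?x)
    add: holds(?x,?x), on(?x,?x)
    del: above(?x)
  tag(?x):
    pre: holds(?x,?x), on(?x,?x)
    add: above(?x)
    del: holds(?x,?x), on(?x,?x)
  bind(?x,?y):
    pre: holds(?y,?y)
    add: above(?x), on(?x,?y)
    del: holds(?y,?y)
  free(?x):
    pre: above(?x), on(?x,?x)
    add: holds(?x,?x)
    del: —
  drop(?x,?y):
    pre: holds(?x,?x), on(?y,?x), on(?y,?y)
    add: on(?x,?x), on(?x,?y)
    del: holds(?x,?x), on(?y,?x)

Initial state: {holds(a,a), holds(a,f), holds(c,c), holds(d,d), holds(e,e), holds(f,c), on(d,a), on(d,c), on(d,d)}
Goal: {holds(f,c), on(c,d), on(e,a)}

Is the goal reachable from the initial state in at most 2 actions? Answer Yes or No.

1. bind(c,d)  →  {above(c), holds(a,a), holds(a,f), holds(c,c), holds(e,e), holds(f,c), on(c,d), on(d,a), on(d,c), on(d,d)}
2. bind(e,a)  →  {above(c), above(e), holds(a,f), holds(c,c), holds(e,e), holds(f,c), on(c,d), on(d,a), on(d,c), on(d,d), on(e,a)}
optimal plan length = 2; 2 ≤ 2

Yes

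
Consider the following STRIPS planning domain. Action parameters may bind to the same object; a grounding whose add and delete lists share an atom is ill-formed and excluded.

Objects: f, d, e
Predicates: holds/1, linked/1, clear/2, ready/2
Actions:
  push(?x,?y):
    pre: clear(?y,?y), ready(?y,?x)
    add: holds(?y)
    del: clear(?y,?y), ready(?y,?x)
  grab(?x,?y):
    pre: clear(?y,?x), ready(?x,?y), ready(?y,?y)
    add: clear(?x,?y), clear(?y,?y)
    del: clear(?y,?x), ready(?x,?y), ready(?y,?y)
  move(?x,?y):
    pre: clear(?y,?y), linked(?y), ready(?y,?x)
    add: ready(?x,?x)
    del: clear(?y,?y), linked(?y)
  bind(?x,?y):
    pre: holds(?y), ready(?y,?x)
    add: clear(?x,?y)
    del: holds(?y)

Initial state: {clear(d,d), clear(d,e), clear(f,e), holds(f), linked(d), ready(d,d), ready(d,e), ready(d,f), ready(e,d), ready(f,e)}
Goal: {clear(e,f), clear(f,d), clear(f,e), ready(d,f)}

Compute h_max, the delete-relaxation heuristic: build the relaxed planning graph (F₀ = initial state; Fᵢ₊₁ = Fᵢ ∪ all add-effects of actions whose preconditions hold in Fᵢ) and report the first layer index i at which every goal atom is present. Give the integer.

2

F0 = init (10 atoms)
F1 = F0 ∪ {clear(e,d), clear(e,f), holds(d), ready(e,e), ready(f,f)}  (15 atoms)
F2 = F1 ∪ {clear(e,e), clear(f,d), clear(f,f)}  (18 atoms)
goal ⊆ F2  ⇒  h_max = 2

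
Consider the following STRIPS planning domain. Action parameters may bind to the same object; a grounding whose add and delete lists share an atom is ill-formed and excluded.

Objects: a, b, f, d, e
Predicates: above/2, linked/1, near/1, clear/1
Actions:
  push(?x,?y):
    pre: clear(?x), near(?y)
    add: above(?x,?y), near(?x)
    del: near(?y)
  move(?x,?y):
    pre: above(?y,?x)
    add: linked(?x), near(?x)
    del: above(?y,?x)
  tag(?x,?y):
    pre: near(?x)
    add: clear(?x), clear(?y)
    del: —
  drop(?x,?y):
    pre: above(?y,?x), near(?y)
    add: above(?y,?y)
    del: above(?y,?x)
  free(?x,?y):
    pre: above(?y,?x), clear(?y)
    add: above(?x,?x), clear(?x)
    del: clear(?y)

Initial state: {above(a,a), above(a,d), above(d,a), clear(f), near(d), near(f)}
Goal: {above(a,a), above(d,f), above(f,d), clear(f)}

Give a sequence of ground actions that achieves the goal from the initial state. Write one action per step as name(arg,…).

push(f,d); tag(f,d); push(d,f)

1. push(f,d)  →  {above(a,a), above(a,d), above(d,a), above(f,d), clear(f), near(f)}
2. tag(f,d)  →  {above(a,a), above(a,d), above(d,a), above(f,d), clear(d), clear(f), near(f)}
3. push(d,f)  →  {above(a,a), above(a,d), above(d,a), above(d,f), above(f,d), clear(d), clear(f), near(d)}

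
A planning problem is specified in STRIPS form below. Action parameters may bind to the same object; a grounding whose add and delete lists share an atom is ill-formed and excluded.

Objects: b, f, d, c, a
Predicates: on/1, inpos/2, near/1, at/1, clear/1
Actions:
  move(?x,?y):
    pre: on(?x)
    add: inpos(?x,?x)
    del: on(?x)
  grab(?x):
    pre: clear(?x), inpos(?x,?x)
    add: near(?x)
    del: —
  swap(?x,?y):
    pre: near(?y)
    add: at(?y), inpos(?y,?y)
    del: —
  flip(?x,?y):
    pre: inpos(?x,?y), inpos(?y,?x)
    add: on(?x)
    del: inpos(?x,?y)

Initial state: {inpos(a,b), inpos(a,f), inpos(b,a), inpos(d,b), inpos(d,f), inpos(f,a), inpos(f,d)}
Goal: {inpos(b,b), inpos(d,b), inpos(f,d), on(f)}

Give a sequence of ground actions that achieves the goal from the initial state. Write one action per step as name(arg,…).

flip(b,a); move(b,b); flip(f,a)

1. flip(b,a)  →  {inpos(a,b), inpos(a,f), inpos(d,b), inpos(d,f), inpos(f,a), inpos(f,d), on(b)}
2. move(b,b)  →  {inpos(a,b), inpos(a,f), inpos(b,b), inpos(d,b), inpos(d,f), inpos(f,a), inpos(f,d)}
3. flip(f,a)  →  {inpos(a,b), inpos(a,f), inpos(b,b), inpos(d,b), inpos(d,f), inpos(f,d), on(f)}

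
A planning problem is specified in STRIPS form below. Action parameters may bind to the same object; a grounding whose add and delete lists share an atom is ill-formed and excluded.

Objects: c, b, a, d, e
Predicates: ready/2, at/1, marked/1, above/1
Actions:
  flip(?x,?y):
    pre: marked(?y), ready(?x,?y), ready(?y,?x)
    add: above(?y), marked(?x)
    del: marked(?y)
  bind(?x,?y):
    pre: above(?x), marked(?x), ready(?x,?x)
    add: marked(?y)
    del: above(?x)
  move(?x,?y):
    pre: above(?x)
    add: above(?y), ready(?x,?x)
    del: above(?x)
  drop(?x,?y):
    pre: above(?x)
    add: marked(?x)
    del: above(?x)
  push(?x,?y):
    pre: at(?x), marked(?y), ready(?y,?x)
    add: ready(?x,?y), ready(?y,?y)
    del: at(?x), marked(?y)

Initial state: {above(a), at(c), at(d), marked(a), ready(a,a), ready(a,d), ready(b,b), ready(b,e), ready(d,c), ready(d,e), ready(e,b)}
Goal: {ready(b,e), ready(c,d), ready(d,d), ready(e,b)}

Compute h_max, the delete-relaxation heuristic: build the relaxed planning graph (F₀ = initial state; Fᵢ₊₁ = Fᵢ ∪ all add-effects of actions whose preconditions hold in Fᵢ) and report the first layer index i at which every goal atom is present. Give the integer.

F0 = init (11 atoms)
F1 = F0 ∪ {above(b), above(c), above(d), above(e), marked(b), marked(c), marked(d), marked(e), ready(d,a)}  (20 atoms)
F2 = F1 ∪ {ready(c,c), ready(c,d), ready(d,d), ready(e,e)}  (24 atoms)
goal ⊆ F2  ⇒  h_max = 2

2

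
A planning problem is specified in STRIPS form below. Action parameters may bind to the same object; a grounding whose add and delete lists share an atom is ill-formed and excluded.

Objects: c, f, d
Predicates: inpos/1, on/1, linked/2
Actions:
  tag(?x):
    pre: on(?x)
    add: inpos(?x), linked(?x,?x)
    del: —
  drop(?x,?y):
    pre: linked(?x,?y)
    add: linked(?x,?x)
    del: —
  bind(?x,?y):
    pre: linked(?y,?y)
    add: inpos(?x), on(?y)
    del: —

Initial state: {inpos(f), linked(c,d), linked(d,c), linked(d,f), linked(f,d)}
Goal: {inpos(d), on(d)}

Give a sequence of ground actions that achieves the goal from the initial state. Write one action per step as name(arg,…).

drop(d,c); bind(d,d)

1. drop(d,c)  →  {inpos(f), linked(c,d), linked(d,c), linked(d,d), linked(d,f), linked(f,d)}
2. bind(d,d)  →  {inpos(d), inpos(f), linked(c,d), linked(d,c), linked(d,d), linked(d,f), linked(f,d), on(d)}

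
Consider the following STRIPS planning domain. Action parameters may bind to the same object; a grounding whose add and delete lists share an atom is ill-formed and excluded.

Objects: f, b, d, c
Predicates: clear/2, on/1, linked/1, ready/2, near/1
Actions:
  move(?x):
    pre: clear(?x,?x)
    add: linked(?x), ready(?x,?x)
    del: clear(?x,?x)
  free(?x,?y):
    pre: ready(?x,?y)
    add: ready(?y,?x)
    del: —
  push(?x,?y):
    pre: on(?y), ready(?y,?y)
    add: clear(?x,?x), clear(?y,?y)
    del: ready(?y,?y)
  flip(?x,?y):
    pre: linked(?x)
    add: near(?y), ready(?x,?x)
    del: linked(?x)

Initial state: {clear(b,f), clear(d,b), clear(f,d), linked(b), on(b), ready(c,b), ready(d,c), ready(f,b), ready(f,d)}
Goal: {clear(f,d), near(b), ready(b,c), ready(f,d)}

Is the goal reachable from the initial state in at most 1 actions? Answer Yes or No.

No

1. free(c,b)  →  {clear(b,f), clear(d,b), clear(f,d), linked(b), on(b), ready(b,c), ready(c,b), ready(d,c), ready(f,b), ready(f,d)}
2. flip(b,b)  →  {clear(b,f), clear(d,b), clear(f,d), near(b), on(b), ready(b,b), ready(b,c), ready(c,b), ready(d,c), ready(f,b), ready(f,d)}
optimal plan length = 2; 2 > 1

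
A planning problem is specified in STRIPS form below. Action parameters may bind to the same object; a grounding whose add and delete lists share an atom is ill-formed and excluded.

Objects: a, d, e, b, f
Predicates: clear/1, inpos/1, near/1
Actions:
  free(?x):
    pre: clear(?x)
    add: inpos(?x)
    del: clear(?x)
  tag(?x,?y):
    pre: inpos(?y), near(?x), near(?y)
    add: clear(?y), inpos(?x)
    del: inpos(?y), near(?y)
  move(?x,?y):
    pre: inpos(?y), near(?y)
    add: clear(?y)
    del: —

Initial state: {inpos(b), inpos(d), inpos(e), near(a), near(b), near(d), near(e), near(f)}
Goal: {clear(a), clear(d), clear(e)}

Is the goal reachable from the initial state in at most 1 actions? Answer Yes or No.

No

1. tag(a,d)  →  {clear(d), inpos(a), inpos(b), inpos(e), near(a), near(b), near(e), near(f)}
2. tag(a,e)  →  {clear(d), clear(e), inpos(a), inpos(b), near(a), near(b), near(f)}
3. tag(b,a)  →  {clear(a), clear(d), clear(e), inpos(b), near(b), near(f)}
optimal plan length = 3; 3 > 1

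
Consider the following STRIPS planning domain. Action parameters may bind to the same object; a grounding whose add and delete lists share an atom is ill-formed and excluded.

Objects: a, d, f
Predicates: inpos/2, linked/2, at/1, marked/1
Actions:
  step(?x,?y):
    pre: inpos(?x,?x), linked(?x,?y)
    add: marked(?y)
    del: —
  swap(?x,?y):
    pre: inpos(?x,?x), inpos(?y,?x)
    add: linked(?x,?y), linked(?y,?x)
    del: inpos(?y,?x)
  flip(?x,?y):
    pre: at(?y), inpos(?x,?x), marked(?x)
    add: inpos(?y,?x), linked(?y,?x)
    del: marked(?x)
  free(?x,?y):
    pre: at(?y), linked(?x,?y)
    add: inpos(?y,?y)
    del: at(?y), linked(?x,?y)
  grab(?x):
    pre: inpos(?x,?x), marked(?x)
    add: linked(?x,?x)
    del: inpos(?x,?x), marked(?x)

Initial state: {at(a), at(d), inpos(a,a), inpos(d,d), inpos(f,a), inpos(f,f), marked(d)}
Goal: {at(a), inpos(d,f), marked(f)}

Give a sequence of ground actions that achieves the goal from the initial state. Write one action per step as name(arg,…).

swap(a,f); step(a,f); flip(f,d); step(a,f)

1. swap(a,f)  →  {at(a), at(d), inpos(a,a), inpos(d,d), inpos(f,f), linked(a,f), linked(f,a), marked(d)}
2. step(a,f)  →  {at(a), at(d), inpos(a,a), inpos(d,d), inpos(f,f), linked(a,f), linked(f,a), marked(d), marked(f)}
3. flip(f,d)  →  {at(a), at(d), inpos(a,a), inpos(d,d), inpos(d,f), inpos(f,f), linked(a,f), linked(d,f), linked(f,a), marked(d)}
4. step(a,f)  →  {at(a), at(d), inpos(a,a), inpos(d,d), inpos(d,f), inpos(f,f), linked(a,f), linked(d,f), linked(f,a), marked(d), marked(f)}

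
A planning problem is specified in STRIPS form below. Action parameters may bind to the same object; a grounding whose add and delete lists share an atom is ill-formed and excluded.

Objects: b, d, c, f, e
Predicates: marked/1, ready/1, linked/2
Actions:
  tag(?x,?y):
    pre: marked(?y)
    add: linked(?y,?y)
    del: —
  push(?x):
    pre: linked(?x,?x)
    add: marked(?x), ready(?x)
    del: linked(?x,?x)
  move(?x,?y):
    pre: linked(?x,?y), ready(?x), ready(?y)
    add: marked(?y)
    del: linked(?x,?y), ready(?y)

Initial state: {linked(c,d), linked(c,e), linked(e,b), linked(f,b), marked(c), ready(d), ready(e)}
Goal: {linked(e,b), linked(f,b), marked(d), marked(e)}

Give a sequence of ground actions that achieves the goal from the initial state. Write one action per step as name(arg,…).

tag(b,c); push(c); move(c,d); move(c,e)

1. tag(b,c)  →  {linked(c,c), linked(c,d), linked(c,e), linked(e,b), linked(f,b), marked(c), ready(d), ready(e)}
2. push(c)  →  {linked(c,d), linked(c,e), linked(e,b), linked(f,b), marked(c), ready(c), ready(d), ready(e)}
3. move(c,d)  →  {linked(c,e), linked(e,b), linked(f,b), marked(c), marked(d), ready(c), ready(e)}
4. move(c,e)  →  {linked(e,b), linked(f,b), marked(c), marked(d), marked(e), ready(c)}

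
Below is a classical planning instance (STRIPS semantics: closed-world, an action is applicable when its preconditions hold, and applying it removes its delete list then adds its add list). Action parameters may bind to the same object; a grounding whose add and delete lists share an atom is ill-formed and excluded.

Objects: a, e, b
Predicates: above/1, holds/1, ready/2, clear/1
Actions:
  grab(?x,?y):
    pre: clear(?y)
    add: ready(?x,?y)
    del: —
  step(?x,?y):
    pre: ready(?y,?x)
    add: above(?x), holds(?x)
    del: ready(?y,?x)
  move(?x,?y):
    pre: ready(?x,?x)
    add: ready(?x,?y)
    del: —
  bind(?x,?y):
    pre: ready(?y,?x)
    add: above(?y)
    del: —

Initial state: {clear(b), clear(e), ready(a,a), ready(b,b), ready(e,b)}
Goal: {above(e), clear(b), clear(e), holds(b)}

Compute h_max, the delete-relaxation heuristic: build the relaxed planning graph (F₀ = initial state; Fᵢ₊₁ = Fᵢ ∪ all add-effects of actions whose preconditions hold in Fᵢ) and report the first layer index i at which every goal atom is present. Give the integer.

F0 = init (5 atoms)
F1 = F0 ∪ {above(a), above(b), above(e), holds(a), holds(b), ready(a,b), ready(a,e), ready(b,a), ready(b,e), ready(e,e)}  (15 atoms)
goal ⊆ F1  ⇒  h_max = 1

1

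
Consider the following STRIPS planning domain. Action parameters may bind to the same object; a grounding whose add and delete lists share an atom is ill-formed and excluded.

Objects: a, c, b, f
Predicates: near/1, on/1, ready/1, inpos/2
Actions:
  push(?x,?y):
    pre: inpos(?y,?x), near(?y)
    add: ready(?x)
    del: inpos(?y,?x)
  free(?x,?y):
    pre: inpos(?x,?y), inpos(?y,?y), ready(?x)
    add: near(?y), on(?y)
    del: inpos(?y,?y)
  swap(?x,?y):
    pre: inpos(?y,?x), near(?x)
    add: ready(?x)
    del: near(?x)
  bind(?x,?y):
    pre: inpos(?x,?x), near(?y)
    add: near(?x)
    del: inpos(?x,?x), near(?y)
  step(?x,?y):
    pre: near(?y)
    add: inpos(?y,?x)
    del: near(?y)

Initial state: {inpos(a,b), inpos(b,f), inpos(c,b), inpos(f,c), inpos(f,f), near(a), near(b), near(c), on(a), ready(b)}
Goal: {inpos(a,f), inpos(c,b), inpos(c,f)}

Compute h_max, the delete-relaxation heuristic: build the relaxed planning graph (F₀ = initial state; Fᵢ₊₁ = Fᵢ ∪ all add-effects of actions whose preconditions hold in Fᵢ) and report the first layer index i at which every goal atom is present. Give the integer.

F0 = init (10 atoms)
F1 = F0 ∪ {inpos(a,a), inpos(a,c), inpos(a,f), inpos(b,a), inpos(b,b), inpos(b,c), inpos(c,a), inpos(c,c), inpos(c,f), near(f), on(f), ready(c), ready(f)}  (23 atoms)
goal ⊆ F1  ⇒  h_max = 1

1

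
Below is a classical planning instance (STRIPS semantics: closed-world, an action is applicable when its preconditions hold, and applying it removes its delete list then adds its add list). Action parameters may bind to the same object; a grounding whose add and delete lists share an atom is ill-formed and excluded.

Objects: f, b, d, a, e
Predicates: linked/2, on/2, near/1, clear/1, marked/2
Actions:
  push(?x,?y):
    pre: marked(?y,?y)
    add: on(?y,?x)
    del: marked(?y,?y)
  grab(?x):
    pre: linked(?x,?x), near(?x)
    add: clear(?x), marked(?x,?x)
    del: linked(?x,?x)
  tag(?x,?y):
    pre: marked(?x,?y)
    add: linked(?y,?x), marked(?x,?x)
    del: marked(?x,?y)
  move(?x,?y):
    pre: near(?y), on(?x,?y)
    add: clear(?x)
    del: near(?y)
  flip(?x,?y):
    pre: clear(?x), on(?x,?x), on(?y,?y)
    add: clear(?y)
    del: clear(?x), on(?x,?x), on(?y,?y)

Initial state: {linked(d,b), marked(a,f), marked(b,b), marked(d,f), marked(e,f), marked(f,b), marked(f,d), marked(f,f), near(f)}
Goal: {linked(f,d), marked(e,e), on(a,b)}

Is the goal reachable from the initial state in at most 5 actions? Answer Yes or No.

1. tag(d,f)  →  {linked(d,b), linked(f,d), marked(a,f), marked(b,b), marked(d,d), marked(e,f), marked(f,b), marked(f,d), marked(f,f), near(f)}
2. tag(a,f)  →  {linked(d,b), linked(f,a), linked(f,d), marked(a,a), marked(b,b), marked(d,d), marked(e,f), marked(f,b), marked(f,d), marked(f,f), near(f)}
3. push(b,a)  →  {linked(d,b), linked(f,a), linked(f,d), marked(b,b), marked(d,d), marked(e,f), marked(f,b), marked(f,d), marked(f,f), near(f), on(a,b)}
4. tag(e,f)  →  {linked(d,b), linked(f,a), linked(f,d), linked(f,e), marked(b,b), marked(d,d), marked(e,e), marked(f,b), marked(f,d), marked(f,f), near(f), on(a,b)}
optimal plan length = 4; 4 ≤ 5

Yes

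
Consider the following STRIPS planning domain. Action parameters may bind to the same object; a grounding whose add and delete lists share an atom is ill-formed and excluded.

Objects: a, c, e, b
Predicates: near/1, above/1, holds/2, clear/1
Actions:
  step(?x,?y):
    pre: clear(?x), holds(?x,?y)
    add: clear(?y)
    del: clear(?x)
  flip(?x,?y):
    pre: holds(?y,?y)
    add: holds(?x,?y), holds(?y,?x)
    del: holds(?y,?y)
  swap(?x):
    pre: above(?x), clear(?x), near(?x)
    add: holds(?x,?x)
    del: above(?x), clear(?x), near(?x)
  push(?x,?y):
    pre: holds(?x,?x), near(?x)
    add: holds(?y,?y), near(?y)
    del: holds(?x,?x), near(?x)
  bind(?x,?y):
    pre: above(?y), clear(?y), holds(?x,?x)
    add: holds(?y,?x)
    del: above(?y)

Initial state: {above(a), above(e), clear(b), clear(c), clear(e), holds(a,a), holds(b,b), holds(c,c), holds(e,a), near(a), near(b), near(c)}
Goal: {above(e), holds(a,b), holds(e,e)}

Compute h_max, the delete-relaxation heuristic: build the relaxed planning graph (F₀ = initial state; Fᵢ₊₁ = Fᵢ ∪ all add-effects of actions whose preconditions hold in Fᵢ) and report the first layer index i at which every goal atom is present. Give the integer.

F0 = init (12 atoms)
F1 = F0 ∪ {clear(a), holds(a,b), holds(a,c), holds(a,e), holds(b,a), holds(b,c), holds(b,e), holds(c,a), holds(c,b), holds(c,e), holds(e,b), holds(e,c), holds(e,e), near(e)}  (26 atoms)
goal ⊆ F1  ⇒  h_max = 1

1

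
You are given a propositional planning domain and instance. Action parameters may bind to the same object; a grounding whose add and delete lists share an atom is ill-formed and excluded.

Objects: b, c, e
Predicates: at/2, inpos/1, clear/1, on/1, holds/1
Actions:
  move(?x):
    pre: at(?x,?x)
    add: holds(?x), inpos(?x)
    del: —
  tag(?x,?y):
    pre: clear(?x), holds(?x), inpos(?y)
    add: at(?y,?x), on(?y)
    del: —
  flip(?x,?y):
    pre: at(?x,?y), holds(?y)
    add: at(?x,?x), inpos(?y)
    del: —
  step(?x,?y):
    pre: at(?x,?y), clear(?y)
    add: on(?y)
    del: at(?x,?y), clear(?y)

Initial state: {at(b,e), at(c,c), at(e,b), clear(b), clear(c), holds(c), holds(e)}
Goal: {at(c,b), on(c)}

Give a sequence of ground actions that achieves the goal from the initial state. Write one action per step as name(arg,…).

move(c); flip(b,e); move(b); tag(b,c)

1. move(c)  →  {at(b,e), at(c,c), at(e,b), clear(b), clear(c), holds(c), holds(e), inpos(c)}
2. flip(b,e)  →  {at(b,b), at(b,e), at(c,c), at(e,b), clear(b), clear(c), holds(c), holds(e), inpos(c), inpos(e)}
3. move(b)  →  {at(b,b), at(b,e), at(c,c), at(e,b), clear(b), clear(c), holds(b), holds(c), holds(e), inpos(b), inpos(c), inpos(e)}
4. tag(b,c)  →  {at(b,b), at(b,e), at(c,b), at(c,c), at(e,b), clear(b), clear(c), holds(b), holds(c), holds(e), inpos(b), inpos(c), inpos(e), on(c)}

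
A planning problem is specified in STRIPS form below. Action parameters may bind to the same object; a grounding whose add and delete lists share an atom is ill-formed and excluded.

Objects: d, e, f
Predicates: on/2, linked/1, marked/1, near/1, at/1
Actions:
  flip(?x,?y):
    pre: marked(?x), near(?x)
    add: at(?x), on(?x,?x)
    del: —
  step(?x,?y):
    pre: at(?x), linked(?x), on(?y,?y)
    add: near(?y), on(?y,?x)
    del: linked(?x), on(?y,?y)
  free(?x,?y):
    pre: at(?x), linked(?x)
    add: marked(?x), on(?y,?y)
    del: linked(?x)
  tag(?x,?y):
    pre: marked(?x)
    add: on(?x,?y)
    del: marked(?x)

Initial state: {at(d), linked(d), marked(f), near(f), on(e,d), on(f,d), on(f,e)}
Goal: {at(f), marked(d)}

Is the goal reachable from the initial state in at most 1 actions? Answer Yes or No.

No

1. flip(f,d)  →  {at(d), at(f), linked(d), marked(f), near(f), on(e,d), on(f,d), on(f,e), on(f,f)}
2. free(d,d)  →  {at(d), at(f), marked(d), marked(f), near(f), on(d,d), on(e,d), on(f,d), on(f,e), on(f,f)}
optimal plan length = 2; 2 > 1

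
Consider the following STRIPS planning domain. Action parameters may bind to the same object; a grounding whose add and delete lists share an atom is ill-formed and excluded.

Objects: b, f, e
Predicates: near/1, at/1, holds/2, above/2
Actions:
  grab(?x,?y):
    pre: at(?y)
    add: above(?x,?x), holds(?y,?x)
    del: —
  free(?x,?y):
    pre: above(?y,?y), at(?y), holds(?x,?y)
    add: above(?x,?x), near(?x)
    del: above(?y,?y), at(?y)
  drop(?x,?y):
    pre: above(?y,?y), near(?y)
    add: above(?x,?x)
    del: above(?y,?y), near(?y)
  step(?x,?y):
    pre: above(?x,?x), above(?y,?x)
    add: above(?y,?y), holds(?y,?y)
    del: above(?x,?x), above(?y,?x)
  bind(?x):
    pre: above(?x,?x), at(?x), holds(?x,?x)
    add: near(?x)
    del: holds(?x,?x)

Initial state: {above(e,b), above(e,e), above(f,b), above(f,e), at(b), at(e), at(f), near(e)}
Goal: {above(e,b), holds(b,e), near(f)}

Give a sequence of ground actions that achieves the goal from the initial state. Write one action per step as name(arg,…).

grab(b,f); grab(e,b); free(f,b)

1. grab(b,f)  →  {above(b,b), above(e,b), above(e,e), above(f,b), above(f,e), at(b), at(e), at(f), holds(f,b), near(e)}
2. grab(e,b)  →  {above(b,b), above(e,b), above(e,e), above(f,b), above(f,e), at(b), at(e), at(f), holds(b,e), holds(f,b), near(e)}
3. free(f,b)  →  {above(e,b), above(e,e), above(f,b), above(f,e), above(f,f), at(e), at(f), holds(b,e), holds(f,b), near(e), near(f)}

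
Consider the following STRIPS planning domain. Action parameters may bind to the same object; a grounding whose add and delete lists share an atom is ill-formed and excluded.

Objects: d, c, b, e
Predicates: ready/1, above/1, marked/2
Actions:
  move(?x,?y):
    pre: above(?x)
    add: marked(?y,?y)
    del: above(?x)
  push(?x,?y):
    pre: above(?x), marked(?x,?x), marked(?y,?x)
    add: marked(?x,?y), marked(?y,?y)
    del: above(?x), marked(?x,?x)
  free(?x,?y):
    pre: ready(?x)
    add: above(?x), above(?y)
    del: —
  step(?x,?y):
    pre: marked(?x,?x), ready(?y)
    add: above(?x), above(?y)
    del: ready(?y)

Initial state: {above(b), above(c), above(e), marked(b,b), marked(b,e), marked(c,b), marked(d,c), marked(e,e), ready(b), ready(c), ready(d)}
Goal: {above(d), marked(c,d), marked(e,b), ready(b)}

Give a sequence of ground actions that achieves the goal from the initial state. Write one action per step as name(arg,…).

1. move(c,c)  →  {above(b), above(e), marked(b,b), marked(b,e), marked(c,b), marked(c,c), marked(d,c), marked(e,e), ready(b), ready(c), ready(d)}
2. push(e,b)  →  {above(b), marked(b,b), marked(b,e), marked(c,b), marked(c,c), marked(d,c), marked(e,b), ready(b), ready(c), ready(d)}
3. free(d,c)  →  {above(b), above(c), above(d), marked(b,b), marked(b,e), marked(c,b), marked(c,c), marked(d,c), marked(e,b), ready(b), ready(c), ready(d)}
4. push(c,d)  →  {above(b), above(d), marked(b,b), marked(b,e), marked(c,b), marked(c,d), marked(d,c), marked(d,d), marked(e,b), ready(b), ready(c), ready(d)}

move(c,c); push(e,b); free(d,c); push(c,d)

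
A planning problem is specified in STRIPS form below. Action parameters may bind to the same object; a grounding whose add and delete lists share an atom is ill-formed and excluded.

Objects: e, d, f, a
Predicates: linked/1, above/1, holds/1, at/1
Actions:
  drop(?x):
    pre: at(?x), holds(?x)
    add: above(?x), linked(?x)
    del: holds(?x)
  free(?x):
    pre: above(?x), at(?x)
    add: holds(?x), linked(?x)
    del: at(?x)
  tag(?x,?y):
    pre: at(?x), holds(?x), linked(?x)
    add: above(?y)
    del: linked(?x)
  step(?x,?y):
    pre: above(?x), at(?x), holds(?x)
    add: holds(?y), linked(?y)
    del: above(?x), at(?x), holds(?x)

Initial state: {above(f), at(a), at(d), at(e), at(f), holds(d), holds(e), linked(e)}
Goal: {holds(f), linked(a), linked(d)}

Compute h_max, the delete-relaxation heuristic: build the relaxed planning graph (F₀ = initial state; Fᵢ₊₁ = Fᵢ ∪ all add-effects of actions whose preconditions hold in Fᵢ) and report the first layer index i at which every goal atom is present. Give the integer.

F0 = init (8 atoms)
F1 = F0 ∪ {above(a), above(d), above(e), holds(f), linked(d), linked(f)}  (14 atoms)
F2 = F1 ∪ {holds(a), linked(a)}  (16 atoms)
goal ⊆ F2  ⇒  h_max = 2

2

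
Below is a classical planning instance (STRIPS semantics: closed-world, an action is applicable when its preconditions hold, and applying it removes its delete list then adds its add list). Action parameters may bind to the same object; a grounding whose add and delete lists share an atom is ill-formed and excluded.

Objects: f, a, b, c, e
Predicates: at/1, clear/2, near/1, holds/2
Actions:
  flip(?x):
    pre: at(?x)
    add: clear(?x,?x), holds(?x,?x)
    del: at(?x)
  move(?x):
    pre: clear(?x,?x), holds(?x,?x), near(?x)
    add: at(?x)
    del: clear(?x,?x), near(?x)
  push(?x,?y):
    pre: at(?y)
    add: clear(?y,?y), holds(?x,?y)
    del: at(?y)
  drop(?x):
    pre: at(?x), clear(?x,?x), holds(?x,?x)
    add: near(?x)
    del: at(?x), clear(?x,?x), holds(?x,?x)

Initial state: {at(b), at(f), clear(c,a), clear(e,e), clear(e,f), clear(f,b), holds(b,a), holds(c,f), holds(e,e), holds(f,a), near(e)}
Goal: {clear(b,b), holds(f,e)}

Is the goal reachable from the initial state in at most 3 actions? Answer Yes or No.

Yes

1. flip(b)  →  {at(f), clear(b,b), clear(c,a), clear(e,e), clear(e,f), clear(f,b), holds(b,a), holds(b,b), holds(c,f), holds(e,e), holds(f,a), near(e)}
2. move(e)  →  {at(e), at(f), clear(b,b), clear(c,a), clear(e,f), clear(f,b), holds(b,a), holds(b,b), holds(c,f), holds(e,e), holds(f,a)}
3. push(f,e)  →  {at(f), clear(b,b), clear(c,a), clear(e,e), clear(e,f), clear(f,b), holds(b,a), holds(b,b), holds(c,f), holds(e,e), holds(f,a), holds(f,e)}
optimal plan length = 3; 3 ≤ 3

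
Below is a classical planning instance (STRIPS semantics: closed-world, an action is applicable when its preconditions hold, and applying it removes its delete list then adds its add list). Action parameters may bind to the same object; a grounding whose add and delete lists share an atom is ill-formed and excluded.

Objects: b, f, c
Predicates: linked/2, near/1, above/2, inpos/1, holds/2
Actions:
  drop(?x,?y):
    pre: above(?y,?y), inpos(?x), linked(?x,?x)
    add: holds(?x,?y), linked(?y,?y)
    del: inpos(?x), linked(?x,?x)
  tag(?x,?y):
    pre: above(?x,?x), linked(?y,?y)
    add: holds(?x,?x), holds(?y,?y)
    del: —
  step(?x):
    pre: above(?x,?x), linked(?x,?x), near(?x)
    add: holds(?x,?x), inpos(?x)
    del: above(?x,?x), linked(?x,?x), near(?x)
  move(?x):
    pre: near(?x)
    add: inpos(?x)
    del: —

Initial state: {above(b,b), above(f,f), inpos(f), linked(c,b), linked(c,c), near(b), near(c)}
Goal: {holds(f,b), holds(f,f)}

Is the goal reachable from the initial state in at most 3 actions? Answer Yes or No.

No

1. tag(f,c)  →  {above(b,b), above(f,f), holds(c,c), holds(f,f), inpos(f), linked(c,b), linked(c,c), near(b), near(c)}
2. move(c)  →  {above(b,b), above(f,f), holds(c,c), holds(f,f), inpos(c), inpos(f), linked(c,b), linked(c,c), near(b), near(c)}
3. drop(c,f)  →  {above(b,b), above(f,f), holds(c,c), holds(c,f), holds(f,f), inpos(f), linked(c,b), linked(f,f), near(b), near(c)}
4. drop(f,b)  →  {above(b,b), above(f,f), holds(c,c), holds(c,f), holds(f,b), holds(f,f), linked(b,b), linked(c,b), near(b), near(c)}
optimal plan length = 4; 4 > 3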